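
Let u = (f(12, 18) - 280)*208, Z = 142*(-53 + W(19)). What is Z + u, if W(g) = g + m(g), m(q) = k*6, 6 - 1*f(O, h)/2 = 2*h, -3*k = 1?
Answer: -75832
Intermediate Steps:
k = -⅓ (k = -⅓*1 = -⅓ ≈ -0.33333)
f(O, h) = 12 - 4*h
m(q) = -2 (m(q) = -⅓*6 = -2)
W(g) = -2 + g (W(g) = g - 2 = -2 + g)
Z = -5112 (Z = 142*(-53 + (-2 + 19)) = 142*(-53 + 17) = 142*(-36) = -5112)
u = -70720 (u = ((12 - 4*18) - 280)*208 = ((12 - 72) - 280)*208 = (-60 - 280)*208 = -340*208 = -70720)
Z + u = -5112 - 70720 = -75832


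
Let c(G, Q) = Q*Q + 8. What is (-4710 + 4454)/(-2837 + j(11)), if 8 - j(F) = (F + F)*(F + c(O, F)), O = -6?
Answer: 256/5909 ≈ 0.043324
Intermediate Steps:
c(G, Q) = 8 + Q**2 (c(G, Q) = Q**2 + 8 = 8 + Q**2)
j(F) = 8 - 2*F*(8 + F + F**2) (j(F) = 8 - (F + F)*(F + (8 + F**2)) = 8 - 2*F*(8 + F + F**2))
(-4710 + 4454)/(-2837 + j(11)) = (-4710 + 4454)/(-2837 + (8 - 2*11**2 - 2*11*(8 + 11**2))) = -256/(-2837 + (8 - 2*121 - 2*11*(8 + 121))) = -256/(-2837 + (8 - 242 - 2*11*129)) = -256/(-2837 + (8 - 242 - 2838)) = -256/(-2837 - 3072) = -256/(-5909) = -256*(-1/5909) = 256/5909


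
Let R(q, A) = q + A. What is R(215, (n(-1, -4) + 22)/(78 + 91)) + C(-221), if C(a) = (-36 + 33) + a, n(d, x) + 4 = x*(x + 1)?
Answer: -1491/169 ≈ -8.8225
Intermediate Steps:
n(d, x) = -4 + x*(1 + x) (n(d, x) = -4 + x*(x + 1) = -4 + x*(1 + x))
C(a) = -3 + a
R(q, A) = A + q
R(215, (n(-1, -4) + 22)/(78 + 91)) + C(-221) = (((-4 - 4 + (-4)²) + 22)/(78 + 91) + 215) + (-3 - 221) = (((-4 - 4 + 16) + 22)/169 + 215) - 224 = ((8 + 22)*(1/169) + 215) - 224 = (30*(1/169) + 215) - 224 = (30/169 + 215) - 224 = 36365/169 - 224 = -1491/169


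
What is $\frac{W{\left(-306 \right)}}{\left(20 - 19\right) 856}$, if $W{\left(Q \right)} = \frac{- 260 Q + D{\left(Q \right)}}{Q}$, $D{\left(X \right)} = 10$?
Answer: $- \frac{39785}{130968} \approx -0.30378$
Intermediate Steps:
$W{\left(Q \right)} = \frac{10 - 260 Q}{Q}$ ($W{\left(Q \right)} = \frac{- 260 Q + 10}{Q} = \frac{10 - 260 Q}{Q}$)
$\frac{W{\left(-306 \right)}}{\left(20 - 19\right) 856} = \frac{-260 + \frac{10}{-306}}{\left(20 - 19\right) 856} = \frac{-260 + 10 \left(- \frac{1}{306}\right)}{\left(20 - 19\right) 856} = \frac{-260 - \frac{5}{153}}{1 \cdot 856} = - \frac{39785}{153 \cdot 856} = \left(- \frac{39785}{153}\right) \frac{1}{856} = - \frac{39785}{130968}$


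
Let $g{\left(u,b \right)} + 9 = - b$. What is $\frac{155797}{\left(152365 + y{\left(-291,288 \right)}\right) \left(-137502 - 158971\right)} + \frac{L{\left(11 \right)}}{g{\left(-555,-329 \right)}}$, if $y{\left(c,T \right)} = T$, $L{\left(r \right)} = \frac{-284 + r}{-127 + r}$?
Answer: $\frac{12349512368597}{1679958135297280} \approx 0.0073511$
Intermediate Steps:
$L{\left(r \right)} = \frac{-284 + r}{-127 + r}$
$g{\left(u,b \right)} = -9 - b$
$\frac{155797}{\left(152365 + y{\left(-291,288 \right)}\right) \left(-137502 - 158971\right)} + \frac{L{\left(11 \right)}}{g{\left(-555,-329 \right)}} = \frac{155797}{\left(152365 + 288\right) \left(-137502 - 158971\right)} + \frac{\frac{1}{-127 + 11} \left(-284 + 11\right)}{-9 - -329} = \frac{155797}{152653 \left(-296473\right)} + \frac{\frac{1}{-116} \left(-273\right)}{-9 + 329} = \frac{155797}{-45257492869} + \frac{\left(- \frac{1}{116}\right) \left(-273\right)}{320} = 155797 \left(- \frac{1}{45257492869}\right) + \frac{273}{116} \cdot \frac{1}{320} = - \frac{155797}{45257492869} + \frac{273}{37120} = \frac{12349512368597}{1679958135297280}$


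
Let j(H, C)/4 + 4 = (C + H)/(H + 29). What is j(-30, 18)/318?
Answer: 16/159 ≈ 0.10063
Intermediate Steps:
j(H, C) = -16 + 4*(C + H)/(29 + H) (j(H, C) = -16 + 4*((C + H)/(H + 29)) = -16 + 4*((C + H)/(29 + H)) = -16 + 4*(C + H)/(29 + H))
j(-30, 18)/318 = (4*(-116 + 18 - 3*(-30))/(29 - 30))/318 = (4*(-116 + 18 + 90)/(-1))*(1/318) = (4*(-1)*(-8))*(1/318) = 32*(1/318) = 16/159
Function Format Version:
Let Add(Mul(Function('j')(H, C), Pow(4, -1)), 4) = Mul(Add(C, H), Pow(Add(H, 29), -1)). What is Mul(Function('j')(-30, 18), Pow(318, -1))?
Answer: Rational(16, 159) ≈ 0.10063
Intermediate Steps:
Function('j')(H, C) = Add(-16, Mul(4, Pow(Add(29, H), -1), Add(C, H))) (Function('j')(H, C) = Add(-16, Mul(4, Mul(Add(C, H), Pow(Add(H, 29), -1)))) = Add(-16, Mul(4, Mul(Add(C, H), Pow(Add(29, H), -1)))) = Add(-16, Mul(4, Mul(Pow(Add(29, H), -1), Add(C, H)))) = Add(-16, Mul(4, Pow(Add(29, H), -1), Add(C, H))))
Mul(Function('j')(-30, 18), Pow(318, -1)) = Mul(Mul(4, Pow(Add(29, -30), -1), Add(-116, 18, Mul(-3, -30))), Pow(318, -1)) = Mul(Mul(4, Pow(-1, -1), Add(-116, 18, 90)), Rational(1, 318)) = Mul(Mul(4, -1, -8), Rational(1, 318)) = Mul(32, Rational(1, 318)) = Rational(16, 159)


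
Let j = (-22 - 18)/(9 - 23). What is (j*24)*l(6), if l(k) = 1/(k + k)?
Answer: 40/7 ≈ 5.7143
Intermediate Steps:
l(k) = 1/(2*k)
j = 20/7 (j = -40/(-14) = -40*(-1/14) = 20/7 ≈ 2.8571)
(j*24)*l(6) = ((20/7)*24)*((½)/6) = 480*((½)*(⅙))/7 = (480/7)*(1/12) = 40/7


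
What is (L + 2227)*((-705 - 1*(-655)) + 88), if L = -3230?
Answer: -38114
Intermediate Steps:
(L + 2227)*((-705 - 1*(-655)) + 88) = (-3230 + 2227)*((-705 - 1*(-655)) + 88) = -1003*((-705 + 655) + 88) = -1003*(-50 + 88) = -1003*38 = -38114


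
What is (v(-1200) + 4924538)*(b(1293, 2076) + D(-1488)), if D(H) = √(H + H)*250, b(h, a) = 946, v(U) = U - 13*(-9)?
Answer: 4657588430 + 4923455000*I*√186 ≈ 4.6576e+9 + 6.7147e+10*I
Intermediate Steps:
v(U) = 117 + U (v(U) = U + 117 = 117 + U)
D(H) = 250*√2*√H (D(H) = √(2*H)*250 = (√2*√H)*250 = 250*√2*√H)
(v(-1200) + 4924538)*(b(1293, 2076) + D(-1488)) = ((117 - 1200) + 4924538)*(946 + 250*√2*√(-1488)) = (-1083 + 4924538)*(946 + 250*√2*(4*I*√93)) = 4923455*(946 + 1000*I*√186) = 4657588430 + 4923455000*I*√186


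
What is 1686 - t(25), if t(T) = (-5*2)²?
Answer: 1586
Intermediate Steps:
t(T) = 100 (t(T) = (-10)² = 100)
1686 - t(25) = 1686 - 1*100 = 1686 - 100 = 1586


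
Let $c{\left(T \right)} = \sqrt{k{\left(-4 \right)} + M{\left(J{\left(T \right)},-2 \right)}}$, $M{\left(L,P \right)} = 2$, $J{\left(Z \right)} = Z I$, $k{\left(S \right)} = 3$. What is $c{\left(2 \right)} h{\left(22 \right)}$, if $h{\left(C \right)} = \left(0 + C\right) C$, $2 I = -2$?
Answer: $484 \sqrt{5} \approx 1082.3$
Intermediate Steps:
$I = -1$ ($I = \frac{1}{2} \left(-2\right) = -1$)
$J{\left(Z \right)} = - Z$ ($J{\left(Z \right)} = Z \left(-1\right) = - Z$)
$h{\left(C \right)} = C^{2}$ ($h{\left(C \right)} = C C = C^{2}$)
$c{\left(T \right)} = \sqrt{5}$ ($c{\left(T \right)} = \sqrt{3 + 2} = \sqrt{5}$)
$c{\left(2 \right)} h{\left(22 \right)} = \sqrt{5} \cdot 22^{2} = \sqrt{5} \cdot 484 = 484 \sqrt{5}$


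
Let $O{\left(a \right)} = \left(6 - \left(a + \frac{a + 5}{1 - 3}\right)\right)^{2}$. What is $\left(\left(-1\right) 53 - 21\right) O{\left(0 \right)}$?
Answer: $- \frac{10693}{2} \approx -5346.5$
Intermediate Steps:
$O{\left(a \right)} = \left(\frac{17}{2} - \frac{a}{2}\right)^{2}$ ($O{\left(a \right)} = \left(6 - \left(a + \frac{5 + a}{-2}\right)\right)^{2} = \left(6 - \left(a + \left(5 + a\right) \left(- \frac{1}{2}\right)\right)\right)^{2} = \left(6 - \left(a - \left(\frac{5}{2} + \frac{a}{2}\right)\right)\right)^{2} = \left(6 - \left(- \frac{5}{2} + \frac{a}{2}\right)\right)^{2} = \left(\frac{17}{2} - \frac{a}{2}\right)^{2}$)
$\left(\left(-1\right) 53 - 21\right) O{\left(0 \right)} = \left(\left(-1\right) 53 - 21\right) \frac{\left(-17 + 0\right)^{2}}{4} = \left(-53 - 21\right) \frac{\left(-17\right)^{2}}{4} = - 74 \cdot \frac{1}{4} \cdot 289 = \left(-74\right) \frac{289}{4} = - \frac{10693}{2}$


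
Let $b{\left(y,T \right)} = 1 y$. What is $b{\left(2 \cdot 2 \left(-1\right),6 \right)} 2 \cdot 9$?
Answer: $-72$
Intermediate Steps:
$b{\left(y,T \right)} = y$
$b{\left(2 \cdot 2 \left(-1\right),6 \right)} 2 \cdot 9 = 2 \cdot 2 \left(-1\right) 2 \cdot 9 = 4 \left(-1\right) 2 \cdot 9 = \left(-4\right) 2 \cdot 9 = \left(-8\right) 9 = -72$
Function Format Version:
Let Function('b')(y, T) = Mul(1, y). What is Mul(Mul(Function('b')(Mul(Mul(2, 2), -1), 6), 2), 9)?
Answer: -72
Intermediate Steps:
Function('b')(y, T) = y
Mul(Mul(Function('b')(Mul(Mul(2, 2), -1), 6), 2), 9) = Mul(Mul(Mul(Mul(2, 2), -1), 2), 9) = Mul(Mul(Mul(4, -1), 2), 9) = Mul(Mul(-4, 2), 9) = Mul(-8, 9) = -72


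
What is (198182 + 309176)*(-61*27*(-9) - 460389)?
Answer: -226061474628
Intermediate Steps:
(198182 + 309176)*(-61*27*(-9) - 460389) = 507358*(-1647*(-9) - 460389) = 507358*(14823 - 460389) = 507358*(-445566) = -226061474628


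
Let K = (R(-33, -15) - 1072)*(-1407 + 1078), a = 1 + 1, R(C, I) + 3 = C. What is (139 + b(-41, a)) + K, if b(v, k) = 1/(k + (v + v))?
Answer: 29173679/80 ≈ 3.6467e+5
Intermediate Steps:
R(C, I) = -3 + C
a = 2
K = 364532 (K = ((-3 - 33) - 1072)*(-1407 + 1078) = (-36 - 1072)*(-329) = -1108*(-329) = 364532)
b(v, k) = 1/(k + 2*v)
(139 + b(-41, a)) + K = (139 + 1/(2 + 2*(-41))) + 364532 = (139 + 1/(2 - 82)) + 364532 = (139 + 1/(-80)) + 364532 = (139 - 1/80) + 364532 = 11119/80 + 364532 = 29173679/80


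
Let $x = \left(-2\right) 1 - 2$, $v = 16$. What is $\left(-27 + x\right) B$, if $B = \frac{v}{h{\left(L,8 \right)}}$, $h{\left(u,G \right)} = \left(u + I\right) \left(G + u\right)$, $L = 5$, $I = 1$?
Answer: $- \frac{248}{39} \approx -6.359$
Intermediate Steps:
$h{\left(u,G \right)} = \left(1 + u\right) \left(G + u\right)$ ($h{\left(u,G \right)} = \left(u + 1\right) \left(G + u\right) = \left(1 + u\right) \left(G + u\right)$)
$x = -4$ ($x = -2 - 2 = -4$)
$B = \frac{8}{39}$ ($B = \frac{16}{8 + 5 + 5^{2} + 8 \cdot 5} = \frac{16}{8 + 5 + 25 + 40} = \frac{16}{78} = 16 \cdot \frac{1}{78} = \frac{8}{39} \approx 0.20513$)
$\left(-27 + x\right) B = \left(-27 - 4\right) \frac{8}{39} = \left(-31\right) \frac{8}{39} = - \frac{248}{39}$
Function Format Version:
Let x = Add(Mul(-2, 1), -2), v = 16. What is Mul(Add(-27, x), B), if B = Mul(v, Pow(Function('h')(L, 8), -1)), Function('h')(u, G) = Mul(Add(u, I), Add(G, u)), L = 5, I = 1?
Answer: Rational(-248, 39) ≈ -6.3590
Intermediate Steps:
Function('h')(u, G) = Mul(Add(1, u), Add(G, u)) (Function('h')(u, G) = Mul(Add(u, 1), Add(G, u)) = Mul(Add(1, u), Add(G, u)))
x = -4 (x = Add(-2, -2) = -4)
B = Rational(8, 39) (B = Mul(16, Pow(Add(8, 5, Pow(5, 2), Mul(8, 5)), -1)) = Mul(16, Pow(Add(8, 5, 25, 40), -1)) = Mul(16, Pow(78, -1)) = Mul(16, Rational(1, 78)) = Rational(8, 39) ≈ 0.20513)
Mul(Add(-27, x), B) = Mul(Add(-27, -4), Rational(8, 39)) = Mul(-31, Rational(8, 39)) = Rational(-248, 39)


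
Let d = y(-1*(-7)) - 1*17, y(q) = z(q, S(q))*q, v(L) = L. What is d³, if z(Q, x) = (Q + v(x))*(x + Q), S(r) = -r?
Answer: -4913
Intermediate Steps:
z(Q, x) = (Q + x)² (z(Q, x) = (Q + x)*(x + Q) = (Q + x)*(Q + x) = (Q + x)²)
y(q) = 0 (y(q) = (q² + (-q)² + 2*q*(-q))*q = (q² + q² - 2*q²)*q = 0*q = 0)
d = -17 (d = 0 - 1*17 = 0 - 17 = -17)
d³ = (-17)³ = -4913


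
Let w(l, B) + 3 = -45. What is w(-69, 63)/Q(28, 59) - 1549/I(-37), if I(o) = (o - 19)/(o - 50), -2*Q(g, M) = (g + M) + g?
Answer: -15492369/6440 ≈ -2405.6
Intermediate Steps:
w(l, B) = -48 (w(l, B) = -3 - 45 = -48)
Q(g, M) = -g - M/2 (Q(g, M) = -((g + M) + g)/2 = -((M + g) + g)/2 = -(M + 2*g)/2 = -g - M/2)
I(o) = (-19 + o)/(-50 + o)
w(-69, 63)/Q(28, 59) - 1549/I(-37) = -48/(-1*28 - ½*59) - 1549*(-50 - 37)/(-19 - 37) = -48/(-28 - 59/2) - 1549/(-56/(-87)) = -48/(-115/2) - 1549/((-1/87*(-56))) = -48*(-2/115) - 1549/56/87 = 96/115 - 1549*87/56 = 96/115 - 134763/56 = -15492369/6440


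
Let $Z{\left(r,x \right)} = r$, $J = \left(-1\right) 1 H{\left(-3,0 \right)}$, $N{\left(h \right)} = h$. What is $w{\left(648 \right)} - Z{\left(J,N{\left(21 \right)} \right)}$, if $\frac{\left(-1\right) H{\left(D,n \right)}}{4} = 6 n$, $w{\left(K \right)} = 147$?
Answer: $147$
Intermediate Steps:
$H{\left(D,n \right)} = - 24 n$ ($H{\left(D,n \right)} = - 4 \cdot 6 n = - 24 n$)
$J = 0$ ($J = \left(-1\right) 1 \left(\left(-24\right) 0\right) = \left(-1\right) 0 = 0$)
$w{\left(648 \right)} - Z{\left(J,N{\left(21 \right)} \right)} = 147 - 0 = 147 + 0 = 147$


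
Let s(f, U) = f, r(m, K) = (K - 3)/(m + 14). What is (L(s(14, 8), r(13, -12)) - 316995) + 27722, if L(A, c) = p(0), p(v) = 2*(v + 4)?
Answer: -289265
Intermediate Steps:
r(m, K) = (-3 + K)/(14 + m)
p(v) = 8 + 2*v (p(v) = 2*(4 + v) = 8 + 2*v)
L(A, c) = 8 (L(A, c) = 8 + 2*0 = 8 + 0 = 8)
(L(s(14, 8), r(13, -12)) - 316995) + 27722 = (8 - 316995) + 27722 = -316987 + 27722 = -289265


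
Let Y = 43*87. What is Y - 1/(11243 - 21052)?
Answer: 36695470/9809 ≈ 3741.0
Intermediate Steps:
Y = 3741
Y - 1/(11243 - 21052) = 3741 - 1/(11243 - 21052) = 3741 - 1/(-9809) = 3741 - 1*(-1/9809) = 3741 + 1/9809 = 36695470/9809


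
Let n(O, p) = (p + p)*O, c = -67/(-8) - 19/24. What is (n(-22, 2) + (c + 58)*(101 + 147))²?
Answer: 2355160900/9 ≈ 2.6168e+8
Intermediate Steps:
c = 91/12 (c = -67*(-⅛) - 19*1/24 = 67/8 - 19/24 = 91/12 ≈ 7.5833)
n(O, p) = 2*O*p (n(O, p) = (2*p)*O = 2*O*p)
(n(-22, 2) + (c + 58)*(101 + 147))² = (2*(-22)*2 + (91/12 + 58)*(101 + 147))² = (-88 + (787/12)*248)² = (-88 + 48794/3)² = (48530/3)² = 2355160900/9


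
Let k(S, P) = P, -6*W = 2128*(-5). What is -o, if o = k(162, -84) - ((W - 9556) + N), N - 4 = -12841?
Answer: -61607/3 ≈ -20536.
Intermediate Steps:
W = 5320/3 (W = -1064*(-5)/3 = -⅙*(-10640) = 5320/3 ≈ 1773.3)
N = -12837 (N = 4 - 12841 = -12837)
o = 61607/3 (o = -84 - ((5320/3 - 9556) - 12837) = -84 - (-23348/3 - 12837) = -84 - 1*(-61859/3) = -84 + 61859/3 = 61607/3 ≈ 20536.)
-o = -1*61607/3 = -61607/3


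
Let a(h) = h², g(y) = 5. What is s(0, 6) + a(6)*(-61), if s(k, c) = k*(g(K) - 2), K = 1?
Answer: -2196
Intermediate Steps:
s(k, c) = 3*k (s(k, c) = k*(5 - 2) = k*3 = 3*k)
s(0, 6) + a(6)*(-61) = 3*0 + 6²*(-61) = 0 + 36*(-61) = 0 - 2196 = -2196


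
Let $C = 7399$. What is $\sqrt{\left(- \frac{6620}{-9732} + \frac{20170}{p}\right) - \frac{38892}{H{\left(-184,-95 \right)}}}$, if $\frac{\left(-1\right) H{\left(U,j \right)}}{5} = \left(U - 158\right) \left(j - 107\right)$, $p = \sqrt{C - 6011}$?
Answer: $\frac{\sqrt{5780523203678291760 + 211902970071081052375 \sqrt{347}}}{2700196115} \approx 23.285$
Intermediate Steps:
$p = 2 \sqrt{347}$ ($p = \sqrt{7399 - 6011} = \sqrt{1388} = 2 \sqrt{347} \approx 37.256$)
$H{\left(U,j \right)} = - 5 \left(-158 + U\right) \left(-107 + j\right)$ ($H{\left(U,j \right)} = - 5 \left(U - 158\right) \left(j - 107\right) = - 5 \left(-158 + U\right) \left(-107 + j\right)$)
$\sqrt{\left(- \frac{6620}{-9732} + \frac{20170}{p}\right) - \frac{38892}{H{\left(-184,-95 \right)}}} = \sqrt{\left(- \frac{6620}{-9732} + \frac{20170}{2 \sqrt{347}}\right) - \frac{38892}{-84530 + 535 \left(-184\right) + 790 \left(-95\right) - \left(-920\right) \left(-95\right)}} = \sqrt{\left(\left(-6620\right) \left(- \frac{1}{9732}\right) + 20170 \frac{\sqrt{347}}{694}\right) - \frac{38892}{-84530 - 98440 - 75050 - 87400}} = \sqrt{\left(\frac{1655}{2433} + \frac{10085 \sqrt{347}}{347}\right) - \frac{38892}{-345420}} = \sqrt{\left(\frac{1655}{2433} + \frac{10085 \sqrt{347}}{347}\right) - - \frac{3241}{28785}} = \sqrt{\left(\frac{1655}{2433} + \frac{10085 \sqrt{347}}{347}\right) + \frac{3241}{28785}} = \sqrt{\frac{6169392}{7781545} + \frac{10085 \sqrt{347}}{347}}$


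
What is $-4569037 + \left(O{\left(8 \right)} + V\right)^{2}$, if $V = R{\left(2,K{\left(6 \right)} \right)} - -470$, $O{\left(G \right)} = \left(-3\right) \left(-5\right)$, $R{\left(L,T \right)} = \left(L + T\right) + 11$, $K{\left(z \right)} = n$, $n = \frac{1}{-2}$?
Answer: $- \frac{17286123}{4} \approx -4.3215 \cdot 10^{6}$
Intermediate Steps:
$n = - \frac{1}{2} \approx -0.5$
$K{\left(z \right)} = - \frac{1}{2}$
$R{\left(L,T \right)} = 11 + L + T$
$O{\left(G \right)} = 15$
$V = \frac{965}{2}$ ($V = \left(11 + 2 - \frac{1}{2}\right) - -470 = \frac{25}{2} + 470 = \frac{965}{2} \approx 482.5$)
$-4569037 + \left(O{\left(8 \right)} + V\right)^{2} = -4569037 + \left(15 + \frac{965}{2}\right)^{2} = -4569037 + \left(\frac{995}{2}\right)^{2} = -4569037 + \frac{990025}{4} = - \frac{17286123}{4}$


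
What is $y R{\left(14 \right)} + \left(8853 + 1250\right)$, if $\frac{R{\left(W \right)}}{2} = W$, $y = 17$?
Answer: $10579$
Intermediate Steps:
$R{\left(W \right)} = 2 W$
$y R{\left(14 \right)} + \left(8853 + 1250\right) = 17 \cdot 2 \cdot 14 + \left(8853 + 1250\right) = 17 \cdot 28 + 10103 = 476 + 10103 = 10579$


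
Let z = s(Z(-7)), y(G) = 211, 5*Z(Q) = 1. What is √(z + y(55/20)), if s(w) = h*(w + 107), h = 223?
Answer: √602915/5 ≈ 155.30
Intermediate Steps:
Z(Q) = ⅕ (Z(Q) = (⅕)*1 = ⅕)
s(w) = 23861 + 223*w (s(w) = 223*(w + 107) = 223*(107 + w) = 23861 + 223*w)
z = 119528/5 (z = 23861 + 223*(⅕) = 23861 + 223/5 = 119528/5 ≈ 23906.)
√(z + y(55/20)) = √(119528/5 + 211) = √(120583/5) = √602915/5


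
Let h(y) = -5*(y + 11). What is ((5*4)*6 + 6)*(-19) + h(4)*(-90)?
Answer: 4356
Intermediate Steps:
h(y) = -55 - 5*y (h(y) = -5*(11 + y) = -55 - 5*y)
((5*4)*6 + 6)*(-19) + h(4)*(-90) = ((5*4)*6 + 6)*(-19) + (-55 - 5*4)*(-90) = (20*6 + 6)*(-19) + (-55 - 20)*(-90) = (120 + 6)*(-19) - 75*(-90) = 126*(-19) + 6750 = -2394 + 6750 = 4356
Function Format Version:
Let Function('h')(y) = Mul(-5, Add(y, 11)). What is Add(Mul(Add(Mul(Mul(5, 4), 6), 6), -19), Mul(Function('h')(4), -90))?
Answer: 4356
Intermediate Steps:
Function('h')(y) = Add(-55, Mul(-5, y)) (Function('h')(y) = Mul(-5, Add(11, y)) = Add(-55, Mul(-5, y)))
Add(Mul(Add(Mul(Mul(5, 4), 6), 6), -19), Mul(Function('h')(4), -90)) = Add(Mul(Add(Mul(Mul(5, 4), 6), 6), -19), Mul(Add(-55, Mul(-5, 4)), -90)) = Add(Mul(Add(Mul(20, 6), 6), -19), Mul(Add(-55, -20), -90)) = Add(Mul(Add(120, 6), -19), Mul(-75, -90)) = Add(Mul(126, -19), 6750) = Add(-2394, 6750) = 4356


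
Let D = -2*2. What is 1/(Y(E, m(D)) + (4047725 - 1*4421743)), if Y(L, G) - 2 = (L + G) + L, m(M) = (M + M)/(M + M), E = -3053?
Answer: -1/380121 ≈ -2.6307e-6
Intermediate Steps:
D = -4
m(M) = 1 (m(M) = (2*M)/((2*M)) = (2*M)*(1/(2*M)) = 1)
Y(L, G) = 2 + G + 2*L (Y(L, G) = 2 + ((L + G) + L) = 2 + ((G + L) + L) = 2 + (G + 2*L) = 2 + G + 2*L)
1/(Y(E, m(D)) + (4047725 - 1*4421743)) = 1/((2 + 1 + 2*(-3053)) + (4047725 - 1*4421743)) = 1/((2 + 1 - 6106) + (4047725 - 4421743)) = 1/(-6103 - 374018) = 1/(-380121) = -1/380121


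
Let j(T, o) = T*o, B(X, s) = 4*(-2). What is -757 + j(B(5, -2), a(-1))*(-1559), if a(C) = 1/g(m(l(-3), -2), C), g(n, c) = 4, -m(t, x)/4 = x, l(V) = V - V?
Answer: 2361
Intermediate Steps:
l(V) = 0
m(t, x) = -4*x
a(C) = ¼ (a(C) = 1/4 = ¼)
B(X, s) = -8
-757 + j(B(5, -2), a(-1))*(-1559) = -757 - 8*¼*(-1559) = -757 - 2*(-1559) = -757 + 3118 = 2361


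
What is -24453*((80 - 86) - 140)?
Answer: 3570138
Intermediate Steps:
-24453*((80 - 86) - 140) = -24453*(-6 - 140) = -24453*(-146) = 3570138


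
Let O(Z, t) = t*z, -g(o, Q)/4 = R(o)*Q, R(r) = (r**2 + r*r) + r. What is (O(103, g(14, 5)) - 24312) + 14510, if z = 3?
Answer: -34162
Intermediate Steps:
R(r) = r + 2*r**2 (R(r) = (r**2 + r**2) + r = 2*r**2 + r = r + 2*r**2)
g(o, Q) = -4*Q*o*(1 + 2*o) (g(o, Q) = -4*o*(1 + 2*o)*Q = -4*Q*o*(1 + 2*o))
O(Z, t) = 3*t (O(Z, t) = t*3 = 3*t)
(O(103, g(14, 5)) - 24312) + 14510 = (3*(-4*5*14*(1 + 2*14)) - 24312) + 14510 = (3*(-4*5*14*(1 + 28)) - 24312) + 14510 = (3*(-4*5*14*29) - 24312) + 14510 = (3*(-8120) - 24312) + 14510 = (-24360 - 24312) + 14510 = -48672 + 14510 = -34162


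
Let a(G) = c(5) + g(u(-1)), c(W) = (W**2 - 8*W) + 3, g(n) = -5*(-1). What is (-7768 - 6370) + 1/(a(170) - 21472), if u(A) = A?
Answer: -303670103/21479 ≈ -14138.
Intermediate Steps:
g(n) = 5
c(W) = 3 + W**2 - 8*W
a(G) = -7 (a(G) = (3 + 5**2 - 8*5) + 5 = (3 + 25 - 40) + 5 = -12 + 5 = -7)
(-7768 - 6370) + 1/(a(170) - 21472) = (-7768 - 6370) + 1/(-7 - 21472) = -14138 + 1/(-21479) = -14138 - 1/21479 = -303670103/21479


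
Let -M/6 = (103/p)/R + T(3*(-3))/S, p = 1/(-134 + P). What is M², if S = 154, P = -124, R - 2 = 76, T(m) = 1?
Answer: 4186766653281/1002001 ≈ 4.1784e+6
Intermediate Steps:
R = 78 (R = 2 + 76 = 78)
p = -1/258 (p = 1/(-134 - 124) = 1/(-258) = -1/258 ≈ -0.0038760)
M = 2046159/1001 (M = -6*((103/(-1/258))/78 + 1/154) = -6*((103*(-258))*(1/78) + 1*(1/154)) = -6*(-26574*1/78 + 1/154) = -6*(-4429/13 + 1/154) = -6*(-682053/2002) = 2046159/1001 ≈ 2044.1)
M² = (2046159/1001)² = 4186766653281/1002001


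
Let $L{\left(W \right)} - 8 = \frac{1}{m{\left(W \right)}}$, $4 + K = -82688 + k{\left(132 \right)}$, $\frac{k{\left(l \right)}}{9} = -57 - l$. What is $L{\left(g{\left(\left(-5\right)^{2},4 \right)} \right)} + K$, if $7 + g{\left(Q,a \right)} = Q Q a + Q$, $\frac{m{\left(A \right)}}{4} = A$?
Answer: $- \frac{849925719}{10072} \approx -84385.0$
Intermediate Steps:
$k{\left(l \right)} = -513 - 9 l$ ($k{\left(l \right)} = 9 \left(-57 - l\right) = -513 - 9 l$)
$m{\left(A \right)} = 4 A$
$g{\left(Q,a \right)} = -7 + Q + a Q^{2}$ ($g{\left(Q,a \right)} = -7 + \left(Q Q a + Q\right) = -7 + \left(Q^{2} a + Q\right) = -7 + \left(a Q^{2} + Q\right) = -7 + \left(Q + a Q^{2}\right) = -7 + Q + a Q^{2}$)
$K = -84393$ ($K = -4 - 84389 = -84393$)
$L{\left(W \right)} = 8 + \frac{1}{4 W}$
$L{\left(g{\left(\left(-5\right)^{2},4 \right)} \right)} + K = \left(8 + \frac{1}{4 \left(-7 + \left(-5\right)^{2} + 4 \left(\left(-5\right)^{2}\right)^{2}\right)}\right) - 84393 = \left(8 + \frac{1}{4 \left(-7 + 25 + 4 \cdot 25^{2}\right)}\right) - 84393 = \left(8 + \frac{1}{4 \left(-7 + 25 + 4 \cdot 625\right)}\right) - 84393 = \left(8 + \frac{1}{4 \left(-7 + 25 + 2500\right)}\right) - 84393 = \left(8 + \frac{1}{4 \cdot 2518}\right) - 84393 = \left(8 + \frac{1}{4} \cdot \frac{1}{2518}\right) - 84393 = \left(8 + \frac{1}{10072}\right) - 84393 = \frac{80577}{10072} - 84393 = - \frac{849925719}{10072}$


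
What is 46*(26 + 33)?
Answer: 2714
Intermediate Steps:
46*(26 + 33) = 46*59 = 2714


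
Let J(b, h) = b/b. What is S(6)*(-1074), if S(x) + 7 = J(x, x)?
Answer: 6444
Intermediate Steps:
J(b, h) = 1
S(x) = -6 (S(x) = -7 + 1 = -6)
S(6)*(-1074) = -6*(-1074) = 6444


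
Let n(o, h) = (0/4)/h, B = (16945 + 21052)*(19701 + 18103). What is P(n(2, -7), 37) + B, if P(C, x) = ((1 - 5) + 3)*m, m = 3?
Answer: 1436438585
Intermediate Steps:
B = 1436438588 (B = 37997*37804 = 1436438588)
n(o, h) = 0 (n(o, h) = (0*(1/4))/h = 0/h = 0)
P(C, x) = -3 (P(C, x) = ((1 - 5) + 3)*3 = (-4 + 3)*3 = -1*3 = -3)
P(n(2, -7), 37) + B = -3 + 1436438588 = 1436438585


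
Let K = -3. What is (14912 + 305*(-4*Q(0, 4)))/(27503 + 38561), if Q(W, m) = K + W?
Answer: 4643/16516 ≈ 0.28112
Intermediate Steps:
Q(W, m) = -3 + W
(14912 + 305*(-4*Q(0, 4)))/(27503 + 38561) = (14912 + 305*(-4*(-3 + 0)))/(27503 + 38561) = (14912 + 305*(-4*(-3)))/66064 = (14912 + 305*12)*(1/66064) = (14912 + 3660)*(1/66064) = 18572*(1/66064) = 4643/16516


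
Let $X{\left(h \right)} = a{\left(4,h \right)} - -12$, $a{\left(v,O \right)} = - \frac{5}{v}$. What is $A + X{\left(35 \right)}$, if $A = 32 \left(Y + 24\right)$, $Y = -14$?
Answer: $\frac{1323}{4} \approx 330.75$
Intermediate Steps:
$A = 320$ ($A = 32 \left(-14 + 24\right) = 32 \cdot 10 = 320$)
$X{\left(h \right)} = \frac{43}{4}$ ($X{\left(h \right)} = - \frac{5}{4} - -12 = \left(-5\right) \frac{1}{4} + 12 = - \frac{5}{4} + 12 = \frac{43}{4}$)
$A + X{\left(35 \right)} = 320 + \frac{43}{4} = \frac{1323}{4}$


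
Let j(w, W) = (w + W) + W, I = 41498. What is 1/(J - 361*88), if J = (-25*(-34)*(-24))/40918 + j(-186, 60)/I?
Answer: -424503791/13485848747435 ≈ -3.1478e-5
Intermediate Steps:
j(w, W) = w + 2*W (j(w, W) = (W + w) + W = w + 2*W)
J = -212314947/424503791 (J = (-25*(-34)*(-24))/40918 + (-186 + 2*60)/41498 = (850*(-24))*(1/40918) + (-186 + 120)*(1/41498) = -20400*1/40918 - 66*1/41498 = -10200/20459 - 33/20749 = -212314947/424503791 ≈ -0.50015)
1/(J - 361*88) = 1/(-212314947/424503791 - 361*88) = 1/(-212314947/424503791 - 31768) = 1/(-13485848747435/424503791) = -424503791/13485848747435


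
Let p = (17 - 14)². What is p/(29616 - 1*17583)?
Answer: 1/1337 ≈ 0.00074794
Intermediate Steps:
p = 9 (p = 3² = 9)
p/(29616 - 1*17583) = 9/(29616 - 1*17583) = 9/(29616 - 17583) = 9/12033 = 9*(1/12033) = 1/1337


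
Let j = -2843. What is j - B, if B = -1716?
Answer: -1127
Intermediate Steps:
j - B = -2843 - 1*(-1716) = -2843 + 1716 = -1127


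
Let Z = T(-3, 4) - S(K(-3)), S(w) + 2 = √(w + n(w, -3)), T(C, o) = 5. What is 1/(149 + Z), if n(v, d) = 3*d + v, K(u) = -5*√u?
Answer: 1/(156 - √(-9 - 10*I*√3)) ≈ 0.006502 - 0.00015974*I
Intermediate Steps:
n(v, d) = v + 3*d
S(w) = -2 + √(-9 + 2*w) (S(w) = -2 + √(w + (w + 3*(-3))) = -2 + √(w + (w - 9)) = -2 + √(w + (-9 + w)) = -2 + √(-9 + 2*w))
Z = 7 - √(-9 - 10*I*√3) (Z = 5 - (-2 + √(-9 + 2*(-5*I*√3))) = 5 - (-2 + √(-9 - 10*I*√3)) = 5 + (2 - √(-9 - 10*I*√3)) = 7 - √(-9 - 10*I*√3) ≈ 4.7066 + 3.7762*I)
1/(149 + Z) = 1/(149 + (7 - √(-9 - 10*I*√3))) = 1/(156 - √(-9 - 10*I*√3))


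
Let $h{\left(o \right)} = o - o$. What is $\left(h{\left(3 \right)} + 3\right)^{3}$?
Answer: $27$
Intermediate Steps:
$h{\left(o \right)} = 0$
$\left(h{\left(3 \right)} + 3\right)^{3} = \left(0 + 3\right)^{3} = 3^{3} = 27$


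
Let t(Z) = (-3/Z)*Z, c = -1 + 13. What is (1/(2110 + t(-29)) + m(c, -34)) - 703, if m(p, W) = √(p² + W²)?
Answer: -1481220/2107 + 10*√13 ≈ -666.94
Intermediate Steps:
c = 12
m(p, W) = √(W² + p²)
t(Z) = -3
(1/(2110 + t(-29)) + m(c, -34)) - 703 = (1/(2110 - 3) + √((-34)² + 12²)) - 703 = (1/2107 + √(1156 + 144)) - 703 = (1/2107 + √1300) - 703 = (1/2107 + 10*√13) - 703 = -1481220/2107 + 10*√13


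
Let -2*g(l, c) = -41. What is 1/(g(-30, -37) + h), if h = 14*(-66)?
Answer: -2/1807 ≈ -0.0011068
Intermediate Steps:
g(l, c) = 41/2 (g(l, c) = -1/2*(-41) = 41/2)
h = -924
1/(g(-30, -37) + h) = 1/(41/2 - 924) = 1/(-1807/2) = -2/1807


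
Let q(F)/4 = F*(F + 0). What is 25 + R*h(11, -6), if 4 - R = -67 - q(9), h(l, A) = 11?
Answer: 4370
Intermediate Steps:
q(F) = 4*F² (q(F) = 4*(F*(F + 0)) = 4*(F*F) = 4*F²)
R = 395 (R = 4 - (-67 - 4*9²) = 4 - (-67 - 4*81) = 4 - (-67 - 1*324) = 4 - (-67 - 324) = 4 - 1*(-391) = 4 + 391 = 395)
25 + R*h(11, -6) = 25 + 395*11 = 25 + 4345 = 4370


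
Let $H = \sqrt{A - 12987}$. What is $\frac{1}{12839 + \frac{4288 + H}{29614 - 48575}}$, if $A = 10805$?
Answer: $\frac{4615789825351}{59261081714154263} + \frac{18961 i \sqrt{2182}}{59261081714154263} \approx 7.7889 \cdot 10^{-5} + 1.4946 \cdot 10^{-11} i$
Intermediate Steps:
$H = i \sqrt{2182}$ ($H = \sqrt{10805 - 12987} = \sqrt{-2182} = i \sqrt{2182} \approx 46.712 i$)
$\frac{1}{12839 + \frac{4288 + H}{29614 - 48575}} = \frac{1}{12839 + \frac{4288 + i \sqrt{2182}}{29614 - 48575}} = \frac{1}{12839 + \frac{4288 + i \sqrt{2182}}{-18961}} = \frac{1}{12839 + \left(4288 + i \sqrt{2182}\right) \left(- \frac{1}{18961}\right)} = \frac{1}{12839 - \left(\frac{64}{283} + \frac{i \sqrt{2182}}{18961}\right)} = \frac{1}{\frac{3633373}{283} - \frac{i \sqrt{2182}}{18961}}$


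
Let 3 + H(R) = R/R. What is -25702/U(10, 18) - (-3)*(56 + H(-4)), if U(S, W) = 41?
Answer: -19060/41 ≈ -464.88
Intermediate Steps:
H(R) = -2 (H(R) = -3 + R/R = -3 + 1 = -2)
-25702/U(10, 18) - (-3)*(56 + H(-4)) = -25702/41 - (-3)*(56 - 2) = -25702*1/41 - (-3)*54 = -25702/41 - 1*(-162) = -25702/41 + 162 = -19060/41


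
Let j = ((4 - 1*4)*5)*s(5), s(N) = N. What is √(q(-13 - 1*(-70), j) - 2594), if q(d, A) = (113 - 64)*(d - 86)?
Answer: I*√4015 ≈ 63.364*I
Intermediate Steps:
j = 0 (j = ((4 - 1*4)*5)*5 = ((4 - 4)*5)*5 = (0*5)*5 = 0*5 = 0)
q(d, A) = -4214 + 49*d (q(d, A) = 49*(-86 + d) = -4214 + 49*d)
√(q(-13 - 1*(-70), j) - 2594) = √((-4214 + 49*(-13 - 1*(-70))) - 2594) = √((-4214 + 49*(-13 + 70)) - 2594) = √((-4214 + 49*57) - 2594) = √((-4214 + 2793) - 2594) = √(-1421 - 2594) = √(-4015) = I*√4015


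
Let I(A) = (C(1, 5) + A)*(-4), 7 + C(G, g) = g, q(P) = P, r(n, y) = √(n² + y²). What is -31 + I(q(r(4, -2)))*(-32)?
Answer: -287 + 256*√5 ≈ 285.43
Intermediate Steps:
C(G, g) = -7 + g
I(A) = 8 - 4*A (I(A) = ((-7 + 5) + A)*(-4) = (-2 + A)*(-4) = 8 - 4*A)
-31 + I(q(r(4, -2)))*(-32) = -31 + (8 - 4*√(4² + (-2)²))*(-32) = -31 + (8 - 4*√(16 + 4))*(-32) = -31 + (8 - 8*√5)*(-32) = -31 + (-256 + 256*√5) = -287 + 256*√5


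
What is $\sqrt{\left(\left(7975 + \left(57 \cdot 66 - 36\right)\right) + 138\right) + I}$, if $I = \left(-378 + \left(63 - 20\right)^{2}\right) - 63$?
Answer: $\sqrt{13247} \approx 115.1$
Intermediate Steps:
$I = 1408$ ($I = \left(-378 + 43^{2}\right) - 63 = \left(-378 + 1849\right) - 63 = 1471 - 63 = 1408$)
$\sqrt{\left(\left(7975 + \left(57 \cdot 66 - 36\right)\right) + 138\right) + I} = \sqrt{\left(\left(7975 + \left(57 \cdot 66 - 36\right)\right) + 138\right) + 1408} = \sqrt{\left(\left(7975 + \left(3762 - 36\right)\right) + 138\right) + 1408} = \sqrt{\left(\left(7975 + 3726\right) + 138\right) + 1408} = \sqrt{\left(11701 + 138\right) + 1408} = \sqrt{11839 + 1408} = \sqrt{13247}$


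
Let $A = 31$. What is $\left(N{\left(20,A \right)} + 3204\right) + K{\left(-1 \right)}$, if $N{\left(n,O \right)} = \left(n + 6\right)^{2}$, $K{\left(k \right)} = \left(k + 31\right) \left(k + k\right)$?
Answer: $3820$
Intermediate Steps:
$K{\left(k \right)} = 2 k \left(31 + k\right)$ ($K{\left(k \right)} = \left(31 + k\right) 2 k = 2 k \left(31 + k\right)$)
$N{\left(n,O \right)} = \left(6 + n\right)^{2}$
$\left(N{\left(20,A \right)} + 3204\right) + K{\left(-1 \right)} = \left(\left(6 + 20\right)^{2} + 3204\right) + 2 \left(-1\right) \left(31 - 1\right) = \left(26^{2} + 3204\right) + 2 \left(-1\right) 30 = \left(676 + 3204\right) - 60 = 3880 - 60 = 3820$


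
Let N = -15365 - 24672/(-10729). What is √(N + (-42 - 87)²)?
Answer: 2*√36786726151/10729 ≈ 35.753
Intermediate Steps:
N = -164826413/10729 (N = -15365 - 24672*(-1/10729) = -15365 + 24672/10729 = -164826413/10729 ≈ -15363.)
√(N + (-42 - 87)²) = √(-164826413/10729 + (-42 - 87)²) = √(-164826413/10729 + (-129)²) = √(-164826413/10729 + 16641) = √(13714876/10729) = 2*√36786726151/10729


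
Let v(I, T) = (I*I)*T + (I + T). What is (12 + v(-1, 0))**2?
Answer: 121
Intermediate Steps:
v(I, T) = I + T + T*I**2 (v(I, T) = I**2*T + (I + T) = T*I**2 + (I + T) = I + T + T*I**2)
(12 + v(-1, 0))**2 = (12 + (-1 + 0 + 0*(-1)**2))**2 = (12 + (-1 + 0 + 0*1))**2 = (12 + (-1 + 0 + 0))**2 = (12 - 1)**2 = 11**2 = 121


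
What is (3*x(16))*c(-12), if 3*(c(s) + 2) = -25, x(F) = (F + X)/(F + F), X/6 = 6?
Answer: -403/8 ≈ -50.375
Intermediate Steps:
X = 36 (X = 6*6 = 36)
x(F) = (36 + F)/(2*F) (x(F) = (F + 36)/(F + F) = (36 + F)/((2*F)) = (36 + F)*(1/(2*F)) = (36 + F)/(2*F))
c(s) = -31/3 (c(s) = -2 + (⅓)*(-25) = -2 - 25/3 = -31/3)
(3*x(16))*c(-12) = (3*((½)*(36 + 16)/16))*(-31/3) = (3*((½)*(1/16)*52))*(-31/3) = (3*(13/8))*(-31/3) = (39/8)*(-31/3) = -403/8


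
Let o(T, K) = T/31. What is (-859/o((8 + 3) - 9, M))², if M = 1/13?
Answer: 709103641/4 ≈ 1.7728e+8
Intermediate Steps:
M = 1/13 ≈ 0.076923
o(T, K) = T/31 (o(T, K) = T*(1/31) = T/31)
(-859/o((8 + 3) - 9, M))² = (-859*31/((8 + 3) - 9))² = (-859*31/(11 - 9))² = (-859/((1/31)*2))² = (-859/2/31)² = (-859*31/2)² = (-26629/2)² = 709103641/4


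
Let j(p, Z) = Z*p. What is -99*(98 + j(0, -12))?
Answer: -9702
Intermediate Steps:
-99*(98 + j(0, -12)) = -99*(98 - 12*0) = -99*(98 + 0) = -99*98 = -9702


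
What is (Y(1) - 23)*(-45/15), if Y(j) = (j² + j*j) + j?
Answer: 60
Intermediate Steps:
Y(j) = j + 2*j² (Y(j) = (j² + j²) + j = 2*j² + j = j + 2*j²)
(Y(1) - 23)*(-45/15) = (1*(1 + 2*1) - 23)*(-45/15) = (1*(1 + 2) - 23)*(-45*1/15) = (1*3 - 23)*(-3) = (3 - 23)*(-3) = -20*(-3) = 60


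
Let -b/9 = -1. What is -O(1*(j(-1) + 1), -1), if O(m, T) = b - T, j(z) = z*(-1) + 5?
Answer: -10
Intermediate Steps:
b = 9 (b = -9*(-1) = 9)
j(z) = 5 - z (j(z) = -z + 5 = 5 - z)
O(m, T) = 9 - T
-O(1*(j(-1) + 1), -1) = -(9 - 1*(-1)) = -(9 + 1) = -1*10 = -10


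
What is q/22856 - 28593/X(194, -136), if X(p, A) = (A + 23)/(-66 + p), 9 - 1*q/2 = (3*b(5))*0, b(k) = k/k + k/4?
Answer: 41825383929/1291364 ≈ 32389.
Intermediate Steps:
b(k) = 1 + k/4 (b(k) = 1 + k*(¼) = 1 + k/4)
q = 18 (q = 18 - 2*3*(1 + (¼)*5)*0 = 18 - 2*3*(1 + 5/4)*0 = 18 - 2*3*(9/4)*0 = 18 - 27*0/2 = 18 - 2*0 = 18 + 0 = 18)
X(p, A) = (23 + A)/(-66 + p)
q/22856 - 28593/X(194, -136) = 18/22856 - 28593*(-66 + 194)/(23 - 136) = 18*(1/22856) - 28593/(-113/128) = 9/11428 - 28593/((1/128)*(-113)) = 9/11428 - 28593/(-113/128) = 9/11428 - 28593*(-128/113) = 9/11428 + 3659904/113 = 41825383929/1291364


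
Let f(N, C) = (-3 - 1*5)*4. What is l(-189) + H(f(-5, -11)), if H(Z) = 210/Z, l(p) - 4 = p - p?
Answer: -41/16 ≈ -2.5625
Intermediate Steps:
l(p) = 4 (l(p) = 4 + (p - p) = 4 + 0 = 4)
f(N, C) = -32 (f(N, C) = (-3 - 5)*4 = -8*4 = -32)
l(-189) + H(f(-5, -11)) = 4 + 210/(-32) = 4 + 210*(-1/32) = 4 - 105/16 = -41/16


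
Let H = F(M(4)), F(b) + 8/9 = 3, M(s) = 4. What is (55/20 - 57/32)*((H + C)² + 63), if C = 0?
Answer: 21173/324 ≈ 65.349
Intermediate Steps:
F(b) = 19/9 (F(b) = -8/9 + 3 = 19/9)
H = 19/9 ≈ 2.1111
(55/20 - 57/32)*((H + C)² + 63) = (55/20 - 57/32)*((19/9 + 0)² + 63) = (55*(1/20) - 57*1/32)*((19/9)² + 63) = (11/4 - 57/32)*(361/81 + 63) = (31/32)*(5464/81) = 21173/324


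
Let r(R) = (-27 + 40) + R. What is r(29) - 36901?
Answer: -36859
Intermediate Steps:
r(R) = 13 + R
r(29) - 36901 = (13 + 29) - 36901 = 42 - 36901 = -36859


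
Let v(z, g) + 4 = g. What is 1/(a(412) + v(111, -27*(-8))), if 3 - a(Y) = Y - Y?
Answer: 1/215 ≈ 0.0046512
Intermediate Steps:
v(z, g) = -4 + g
a(Y) = 3 (a(Y) = 3 - (Y - Y) = 3 - 1*0 = 3 + 0 = 3)
1/(a(412) + v(111, -27*(-8))) = 1/(3 + (-4 - 27*(-8))) = 1/(3 + (-4 + 216)) = 1/(3 + 212) = 1/215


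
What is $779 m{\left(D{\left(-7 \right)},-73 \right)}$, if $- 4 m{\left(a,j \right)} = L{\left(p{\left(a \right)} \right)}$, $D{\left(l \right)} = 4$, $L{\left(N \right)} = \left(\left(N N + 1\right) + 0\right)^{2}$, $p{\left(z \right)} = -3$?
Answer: $-19475$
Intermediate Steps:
$L{\left(N \right)} = \left(1 + N^{2}\right)^{2}$ ($L{\left(N \right)} = \left(\left(N^{2} + 1\right) + 0\right)^{2} = \left(\left(1 + N^{2}\right) + 0\right)^{2} = \left(1 + N^{2}\right)^{2}$)
$m{\left(a,j \right)} = -25$ ($m{\left(a,j \right)} = - \frac{\left(1 + \left(-3\right)^{2}\right)^{2}}{4} = - \frac{\left(1 + 9\right)^{2}}{4} = - \frac{10^{2}}{4} = \left(- \frac{1}{4}\right) 100 = -25$)
$779 m{\left(D{\left(-7 \right)},-73 \right)} = 779 \left(-25\right) = -19475$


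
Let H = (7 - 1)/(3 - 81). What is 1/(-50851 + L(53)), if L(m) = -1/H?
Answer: -1/50838 ≈ -1.9670e-5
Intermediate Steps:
H = -1/13 (H = 6/(-78) = 6*(-1/78) = -1/13 ≈ -0.076923)
L(m) = 13 (L(m) = -1/(-1/13) = -1*(-13) = 13)
1/(-50851 + L(53)) = 1/(-50851 + 13) = 1/(-50838) = -1/50838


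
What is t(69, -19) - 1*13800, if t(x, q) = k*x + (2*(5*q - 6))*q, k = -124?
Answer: -18518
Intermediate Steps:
t(x, q) = -124*x + q*(-12 + 10*q) (t(x, q) = -124*x + (2*(5*q - 6))*q = -124*x + (2*(-6 + 5*q))*q = -124*x + (-12 + 10*q)*q = -124*x + q*(-12 + 10*q))
t(69, -19) - 1*13800 = (-124*69 - 12*(-19) + 10*(-19)²) - 1*13800 = (-8556 + 228 + 10*361) - 13800 = (-8556 + 228 + 3610) - 13800 = -4718 - 13800 = -18518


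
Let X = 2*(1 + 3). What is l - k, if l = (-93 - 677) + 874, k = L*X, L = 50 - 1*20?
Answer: -136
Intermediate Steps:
L = 30 (L = 50 - 20 = 30)
X = 8 (X = 2*4 = 8)
k = 240 (k = 30*8 = 240)
l = 104 (l = -770 + 874 = 104)
l - k = 104 - 1*240 = 104 - 240 = -136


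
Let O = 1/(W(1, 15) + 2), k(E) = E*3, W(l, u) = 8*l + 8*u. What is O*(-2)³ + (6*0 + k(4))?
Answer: 776/65 ≈ 11.938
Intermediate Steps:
k(E) = 3*E
O = 1/130 (O = 1/((8*1 + 8*15) + 2) = 1/((8 + 120) + 2) = 1/(128 + 2) = 1/130 ≈ 0.0076923)
O*(-2)³ + (6*0 + k(4)) = (1/130)*(-2)³ + (6*0 + 3*4) = (1/130)*(-8) + (0 + 12) = -4/65 + 12 = 776/65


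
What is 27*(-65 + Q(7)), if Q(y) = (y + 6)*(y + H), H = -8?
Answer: -2106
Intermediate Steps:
Q(y) = (-8 + y)*(6 + y) (Q(y) = (y + 6)*(y - 8) = (6 + y)*(-8 + y) = (-8 + y)*(6 + y))
27*(-65 + Q(7)) = 27*(-65 + (-48 + 7² - 2*7)) = 27*(-65 + (-48 + 49 - 14)) = 27*(-65 - 13) = 27*(-78) = -2106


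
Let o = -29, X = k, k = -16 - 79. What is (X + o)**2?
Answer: 15376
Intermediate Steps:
k = -95
X = -95
(X + o)**2 = (-95 - 29)**2 = (-124)**2 = 15376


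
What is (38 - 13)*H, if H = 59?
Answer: 1475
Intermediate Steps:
(38 - 13)*H = (38 - 13)*59 = 25*59 = 1475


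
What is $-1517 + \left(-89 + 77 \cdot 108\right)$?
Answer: $6710$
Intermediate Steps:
$-1517 + \left(-89 + 77 \cdot 108\right) = -1517 + \left(-89 + 8316\right) = -1517 + 8227 = 6710$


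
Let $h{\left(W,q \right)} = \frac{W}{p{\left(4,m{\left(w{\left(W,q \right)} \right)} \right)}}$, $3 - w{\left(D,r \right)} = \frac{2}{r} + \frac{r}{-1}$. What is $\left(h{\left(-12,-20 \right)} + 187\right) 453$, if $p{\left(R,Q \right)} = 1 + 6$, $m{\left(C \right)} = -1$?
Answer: $\frac{587541}{7} \approx 83934.0$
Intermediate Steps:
$w{\left(D,r \right)} = 3 + r - \frac{2}{r}$ ($w{\left(D,r \right)} = 3 - \left(\frac{2}{r} + \frac{r}{-1}\right) = 3 - \left(\frac{2}{r} + r \left(-1\right)\right) = 3 - \left(\frac{2}{r} - r\right) = 3 - \left(- r + \frac{2}{r}\right) = 3 + \left(r - \frac{2}{r}\right) = 3 + r - \frac{2}{r}$)
$p{\left(R,Q \right)} = 7$
$h{\left(W,q \right)} = \frac{W}{7}$
$\left(h{\left(-12,-20 \right)} + 187\right) 453 = \left(\frac{1}{7} \left(-12\right) + 187\right) 453 = \left(- \frac{12}{7} + 187\right) 453 = \frac{1297}{7} \cdot 453 = \frac{587541}{7}$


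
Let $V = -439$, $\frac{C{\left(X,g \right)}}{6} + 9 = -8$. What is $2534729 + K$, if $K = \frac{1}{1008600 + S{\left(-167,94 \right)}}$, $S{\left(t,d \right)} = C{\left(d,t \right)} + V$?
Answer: $\frac{2555156381012}{1008059} \approx 2.5347 \cdot 10^{6}$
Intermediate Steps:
$C{\left(X,g \right)} = -102$ ($C{\left(X,g \right)} = -54 + 6 \left(-8\right) = -54 - 48 = -102$)
$S{\left(t,d \right)} = -541$ ($S{\left(t,d \right)} = -102 - 439 = -541$)
$K = \frac{1}{1008059}$ ($K = \frac{1}{1008600 - 541} = \frac{1}{1008059} \approx 9.9201 \cdot 10^{-7}$)
$2534729 + K = 2534729 + \frac{1}{1008059} = \frac{2555156381012}{1008059}$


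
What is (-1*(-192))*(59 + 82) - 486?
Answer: 26586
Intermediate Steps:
(-1*(-192))*(59 + 82) - 486 = 192*141 - 486 = 27072 - 486 = 26586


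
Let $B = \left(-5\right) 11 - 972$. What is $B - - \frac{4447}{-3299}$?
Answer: $- \frac{3392520}{3299} \approx -1028.3$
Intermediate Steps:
$B = -1027$ ($B = -55 - 972 = -1027$)
$B - - \frac{4447}{-3299} = -1027 - - \frac{4447}{-3299} = -1027 - \left(-4447\right) \left(- \frac{1}{3299}\right) = -1027 - \frac{4447}{3299} = - \frac{3392520}{3299}$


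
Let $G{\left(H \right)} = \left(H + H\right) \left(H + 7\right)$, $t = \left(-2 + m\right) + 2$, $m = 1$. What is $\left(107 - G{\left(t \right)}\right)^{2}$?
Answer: $8281$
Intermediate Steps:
$t = 1$ ($t = \left(-2 + 1\right) + 2 = -1 + 2 = 1$)
$G{\left(H \right)} = 2 H \left(7 + H\right)$
$\left(107 - G{\left(t \right)}\right)^{2} = \left(107 - 2 \cdot 1 \left(7 + 1\right)\right)^{2} = \left(107 - 2 \cdot 1 \cdot 8\right)^{2} = \left(107 - 16\right)^{2} = 91^{2} = 8281$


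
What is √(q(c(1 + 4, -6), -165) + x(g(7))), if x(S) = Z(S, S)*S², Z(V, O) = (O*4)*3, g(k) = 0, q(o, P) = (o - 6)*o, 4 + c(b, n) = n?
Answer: 4*√10 ≈ 12.649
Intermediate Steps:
c(b, n) = -4 + n
q(o, P) = o*(-6 + o) (q(o, P) = (-6 + o)*o = o*(-6 + o))
Z(V, O) = 12*O (Z(V, O) = (4*O)*3 = 12*O)
x(S) = 12*S³ (x(S) = (12*S)*S² = 12*S³)
√(q(c(1 + 4, -6), -165) + x(g(7))) = √((-4 - 6)*(-6 + (-4 - 6)) + 12*0³) = √(-10*(-6 - 10) + 12*0) = √(-10*(-16) + 0) = √(160 + 0) = √160 = 4*√10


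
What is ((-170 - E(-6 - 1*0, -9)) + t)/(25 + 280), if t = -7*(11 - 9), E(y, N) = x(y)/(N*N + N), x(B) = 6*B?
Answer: -367/610 ≈ -0.60164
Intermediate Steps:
E(y, N) = 6*y/(N + N²) (E(y, N) = (6*y)/(N*N + N) = (6*y)/(N² + N) = (6*y)/(N + N²) = 6*y/(N + N²))
t = -14 (t = -7*2 = -14)
((-170 - E(-6 - 1*0, -9)) + t)/(25 + 280) = ((-170 - 6*(-6 - 1*0)/((-9)*(1 - 9))) - 14)/(25 + 280) = ((-170 - 6*(-6 + 0)*(-1)/(9*(-8))) - 14)/305 = ((-170 - 6*(-6)*(-1)*(-1)/(9*8)) - 14)*(1/305) = ((-170 - 1*(-½)) - 14)*(1/305) = ((-170 + ½) - 14)*(1/305) = (-339/2 - 14)*(1/305) = -367/2*1/305 = -367/610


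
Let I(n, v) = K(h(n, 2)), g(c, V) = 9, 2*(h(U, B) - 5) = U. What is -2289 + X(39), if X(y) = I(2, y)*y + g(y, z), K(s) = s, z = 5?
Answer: -2046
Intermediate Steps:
h(U, B) = 5 + U/2
I(n, v) = 5 + n/2
X(y) = 9 + 6*y (X(y) = (5 + (1/2)*2)*y + 9 = (5 + 1)*y + 9 = 6*y + 9 = 9 + 6*y)
-2289 + X(39) = -2289 + (9 + 6*39) = -2289 + (9 + 234) = -2289 + 243 = -2046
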